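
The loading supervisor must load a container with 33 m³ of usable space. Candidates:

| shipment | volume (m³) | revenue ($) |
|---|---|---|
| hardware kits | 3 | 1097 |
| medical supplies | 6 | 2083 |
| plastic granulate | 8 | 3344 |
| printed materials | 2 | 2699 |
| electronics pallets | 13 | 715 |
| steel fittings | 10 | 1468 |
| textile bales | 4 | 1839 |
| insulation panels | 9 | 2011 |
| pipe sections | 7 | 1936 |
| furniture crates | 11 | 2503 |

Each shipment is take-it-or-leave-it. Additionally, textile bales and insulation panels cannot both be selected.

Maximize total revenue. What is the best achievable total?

Ranking by ratio (revenue/m³): printed materials 1349.50, textile bales 459.75, plastic granulate 418.00.
Best packing: hardware kits + medical supplies + plastic granulate + printed materials + textile bales + pipe sections — 30 m³, 12998 total.

12998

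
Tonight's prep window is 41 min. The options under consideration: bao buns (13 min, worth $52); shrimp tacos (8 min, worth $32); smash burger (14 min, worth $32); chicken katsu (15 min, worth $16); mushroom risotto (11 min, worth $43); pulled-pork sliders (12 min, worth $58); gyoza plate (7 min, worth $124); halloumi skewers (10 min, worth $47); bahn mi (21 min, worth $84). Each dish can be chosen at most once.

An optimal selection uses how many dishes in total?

4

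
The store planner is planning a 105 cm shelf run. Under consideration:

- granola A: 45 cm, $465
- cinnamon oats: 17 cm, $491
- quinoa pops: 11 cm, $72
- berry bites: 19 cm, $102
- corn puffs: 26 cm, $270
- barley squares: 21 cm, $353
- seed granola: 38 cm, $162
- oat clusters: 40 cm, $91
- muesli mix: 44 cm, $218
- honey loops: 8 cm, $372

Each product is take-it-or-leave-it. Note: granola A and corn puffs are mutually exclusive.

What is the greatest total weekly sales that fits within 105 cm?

1753

Greedy by ratio would take cinnamon oats + quinoa pops + berry bites + corn puffs + barley squares + honey loops: 102 cm used, total 1660.
The 45 cm tied up in berry bites and corn puffs is better spent on granola A — total rises to 1753 (102 cm).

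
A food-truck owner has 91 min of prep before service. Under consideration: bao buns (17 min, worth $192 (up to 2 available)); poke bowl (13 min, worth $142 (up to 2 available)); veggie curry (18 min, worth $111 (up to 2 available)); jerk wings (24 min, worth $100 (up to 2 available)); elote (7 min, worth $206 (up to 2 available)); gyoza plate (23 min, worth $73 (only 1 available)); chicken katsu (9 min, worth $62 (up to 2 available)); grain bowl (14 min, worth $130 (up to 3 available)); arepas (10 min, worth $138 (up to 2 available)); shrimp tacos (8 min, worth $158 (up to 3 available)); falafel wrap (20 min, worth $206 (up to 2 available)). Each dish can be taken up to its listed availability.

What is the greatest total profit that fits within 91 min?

1510

By profit per min: elote 29.43, shrimp tacos 19.75, arepas 13.80 lead.
The ratio heuristic lands on bao buns + poke bowl + 2×elote + 2×arepas + 3×shrimp tacos (1496) but leaves 3 min idle.
Replace bao buns with falafel wrap: the trade gains 14 net, giving 1510 at 91 min.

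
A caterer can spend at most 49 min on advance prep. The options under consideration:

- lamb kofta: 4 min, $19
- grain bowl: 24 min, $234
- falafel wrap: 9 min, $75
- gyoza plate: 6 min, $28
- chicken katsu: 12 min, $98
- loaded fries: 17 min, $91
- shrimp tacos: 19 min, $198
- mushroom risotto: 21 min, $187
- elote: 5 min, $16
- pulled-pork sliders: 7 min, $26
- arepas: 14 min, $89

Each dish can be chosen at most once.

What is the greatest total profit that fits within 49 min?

460

By profit per min: shrimp tacos 10.42, grain bowl 9.75, mushroom risotto 8.90, falafel wrap 8.33 lead.
Filling by ratio: lamb kofta + grain bowl + shrimp tacos for 451, with 2 min left unused.
Replace lamb kofta with gyoza plate: the trade gains 9 net, giving 460 at 49 min.
No other feasible combination exceeds 460.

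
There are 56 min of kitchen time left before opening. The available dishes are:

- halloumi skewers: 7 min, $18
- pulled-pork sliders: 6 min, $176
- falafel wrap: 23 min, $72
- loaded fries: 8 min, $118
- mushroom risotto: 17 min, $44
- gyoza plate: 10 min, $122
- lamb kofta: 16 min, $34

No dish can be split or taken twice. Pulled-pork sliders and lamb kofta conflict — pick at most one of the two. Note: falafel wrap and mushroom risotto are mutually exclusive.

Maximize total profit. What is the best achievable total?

506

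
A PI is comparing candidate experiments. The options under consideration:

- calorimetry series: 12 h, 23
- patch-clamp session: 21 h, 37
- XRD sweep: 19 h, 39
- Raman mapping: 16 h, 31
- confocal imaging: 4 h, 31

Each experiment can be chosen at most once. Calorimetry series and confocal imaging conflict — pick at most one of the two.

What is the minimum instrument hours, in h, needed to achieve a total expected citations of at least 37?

Minimise h subject to total expected citations ≥ 37.
XRD sweep: 39 expected citations at 19 h.
Any bundle with less than 19 h falls short of 37.

19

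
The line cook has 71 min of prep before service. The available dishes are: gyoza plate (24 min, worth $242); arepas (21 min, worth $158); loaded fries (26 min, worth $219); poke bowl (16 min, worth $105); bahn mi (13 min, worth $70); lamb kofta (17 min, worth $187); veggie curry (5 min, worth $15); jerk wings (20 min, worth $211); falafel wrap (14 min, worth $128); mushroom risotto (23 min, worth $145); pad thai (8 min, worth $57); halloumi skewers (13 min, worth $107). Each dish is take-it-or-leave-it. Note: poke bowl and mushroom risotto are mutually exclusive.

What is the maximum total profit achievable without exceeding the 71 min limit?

697

Taking gyoza plate + lamb kofta + jerk wings + pad thai: 69 min used, 697 in profit.
Next best is gyoza plate + jerk wings + falafel wrap + halloumi skewers at 688 (71 min) — short by 9.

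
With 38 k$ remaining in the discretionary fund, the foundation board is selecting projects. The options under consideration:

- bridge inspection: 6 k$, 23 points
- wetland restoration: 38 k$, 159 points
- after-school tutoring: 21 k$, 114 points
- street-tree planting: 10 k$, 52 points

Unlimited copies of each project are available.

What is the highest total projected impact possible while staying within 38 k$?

Bridge inspection + after-school tutoring + street-tree planting uses 37 of the 38 k$ and totals 189.
That's the maximum — no swap from here does better than 189.

189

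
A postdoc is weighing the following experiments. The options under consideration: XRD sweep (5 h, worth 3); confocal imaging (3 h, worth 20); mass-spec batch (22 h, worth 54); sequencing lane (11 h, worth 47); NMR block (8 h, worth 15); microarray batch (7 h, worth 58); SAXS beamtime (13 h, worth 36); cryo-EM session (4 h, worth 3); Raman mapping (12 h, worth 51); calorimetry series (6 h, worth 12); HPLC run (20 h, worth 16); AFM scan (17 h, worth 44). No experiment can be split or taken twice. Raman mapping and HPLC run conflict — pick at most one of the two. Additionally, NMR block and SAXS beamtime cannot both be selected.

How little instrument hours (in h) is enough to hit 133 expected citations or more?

27

Need the lightest bundle worth ≥ 133.
confocal imaging + sequencing lane + microarray batch + calorimetry series reaches 137 using 27 h.
Any bundle with less than 27 h falls short of 133.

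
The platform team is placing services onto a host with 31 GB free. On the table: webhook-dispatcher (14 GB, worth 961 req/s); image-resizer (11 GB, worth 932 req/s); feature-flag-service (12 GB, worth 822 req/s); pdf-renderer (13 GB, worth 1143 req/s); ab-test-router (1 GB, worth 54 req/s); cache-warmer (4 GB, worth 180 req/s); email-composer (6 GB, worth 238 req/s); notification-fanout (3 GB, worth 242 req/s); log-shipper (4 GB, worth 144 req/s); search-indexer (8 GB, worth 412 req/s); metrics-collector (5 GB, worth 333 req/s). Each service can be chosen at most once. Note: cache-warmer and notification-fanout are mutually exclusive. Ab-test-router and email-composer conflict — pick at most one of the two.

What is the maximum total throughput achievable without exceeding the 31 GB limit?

A density-first pass picks image-resizer + pdf-renderer + ab-test-router + notification-fanout — 2371 at 28 GB.
Dropping notification-fanout frees 3 GB; slotting in metrics-collector (5 GB) lifts the total to 2462 at 30 GB.

2462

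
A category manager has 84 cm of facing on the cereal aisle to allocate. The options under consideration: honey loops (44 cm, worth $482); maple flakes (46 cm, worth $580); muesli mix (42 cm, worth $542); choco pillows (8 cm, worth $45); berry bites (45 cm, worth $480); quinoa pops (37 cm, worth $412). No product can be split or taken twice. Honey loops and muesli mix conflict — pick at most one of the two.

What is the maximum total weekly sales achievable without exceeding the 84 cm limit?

992

Greedy by ratio would take muesli mix + quinoa pops: 79 cm used, total 954.
The 42 cm tied up in muesli mix is better spent on maple flakes — total rises to 992 (83 cm).
Nothing else feasible within 84 cm beats 992.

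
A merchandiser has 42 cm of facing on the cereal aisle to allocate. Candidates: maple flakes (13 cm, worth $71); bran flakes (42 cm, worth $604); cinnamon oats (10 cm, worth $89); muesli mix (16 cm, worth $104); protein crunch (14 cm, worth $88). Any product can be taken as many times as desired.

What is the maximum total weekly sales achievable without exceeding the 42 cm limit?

604

Best packing: bran flakes — 42 cm, 604 total.
Nothing else within 42 cm beats 604.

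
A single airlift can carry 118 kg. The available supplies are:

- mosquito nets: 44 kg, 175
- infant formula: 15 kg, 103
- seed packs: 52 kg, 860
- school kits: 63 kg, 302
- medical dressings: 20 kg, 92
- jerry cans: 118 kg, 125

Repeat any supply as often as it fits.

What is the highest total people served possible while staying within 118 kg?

1720

The ratio ordering already packs tightly: 2×seed packs, 104 kg, 1720.
No other feasible combination exceeds 1720.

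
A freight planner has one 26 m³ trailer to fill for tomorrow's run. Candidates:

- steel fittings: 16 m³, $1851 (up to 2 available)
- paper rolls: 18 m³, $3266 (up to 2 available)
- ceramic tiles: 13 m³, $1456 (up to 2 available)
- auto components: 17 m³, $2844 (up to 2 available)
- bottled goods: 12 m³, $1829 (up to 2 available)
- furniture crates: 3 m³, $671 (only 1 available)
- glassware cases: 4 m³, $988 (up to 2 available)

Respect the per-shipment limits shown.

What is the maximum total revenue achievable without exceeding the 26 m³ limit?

5242

Greedy by ratio would take bottled goods + furniture crates + 2×glassware cases: 23 m³ used, total 4476.
Dropping bottled goods and furniture crates frees 15 m³; slotting in paper rolls (18 m³) lifts the total to 5242 at 26 m³.
Nothing else within 26 m³ beats 5242.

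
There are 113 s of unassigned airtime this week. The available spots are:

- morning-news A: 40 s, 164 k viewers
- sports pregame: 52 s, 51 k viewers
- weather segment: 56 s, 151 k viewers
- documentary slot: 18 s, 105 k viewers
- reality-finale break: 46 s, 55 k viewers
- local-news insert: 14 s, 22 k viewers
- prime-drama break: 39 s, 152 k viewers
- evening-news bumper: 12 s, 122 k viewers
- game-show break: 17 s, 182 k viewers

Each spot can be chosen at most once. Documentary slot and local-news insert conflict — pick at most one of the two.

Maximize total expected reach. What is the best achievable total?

620

Best packing: morning-news A + prime-drama break + evening-news bumper + game-show break — 108 s, 620 total.
Runner-up morning-news A + documentary slot + evening-news bumper + game-show break tops out at 573.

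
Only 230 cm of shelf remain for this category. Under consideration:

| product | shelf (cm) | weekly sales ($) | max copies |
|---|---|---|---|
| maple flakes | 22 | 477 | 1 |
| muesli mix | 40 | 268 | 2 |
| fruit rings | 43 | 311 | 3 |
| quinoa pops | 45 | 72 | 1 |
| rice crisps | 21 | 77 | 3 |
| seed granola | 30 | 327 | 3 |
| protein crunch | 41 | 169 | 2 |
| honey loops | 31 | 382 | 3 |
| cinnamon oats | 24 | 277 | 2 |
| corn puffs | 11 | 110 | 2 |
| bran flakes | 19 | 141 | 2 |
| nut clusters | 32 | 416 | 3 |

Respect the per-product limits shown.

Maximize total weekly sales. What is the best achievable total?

3043

The ratio heuristic lands on maple flakes + 3×honey loops + corn puffs + 3×nut clusters (2981) but leaves 8 cm idle.
The 42 cm tied up in honey loops and corn puffs is better spent on 2×cinnamon oats — total rises to 3043 (228 cm).
Nothing else within 230 cm beats 3043.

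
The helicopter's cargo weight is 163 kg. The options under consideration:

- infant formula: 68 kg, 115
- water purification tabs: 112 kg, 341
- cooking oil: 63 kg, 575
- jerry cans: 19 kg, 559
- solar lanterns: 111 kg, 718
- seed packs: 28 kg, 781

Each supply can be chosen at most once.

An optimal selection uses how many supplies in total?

Best achievable people served is 2058.
jerry cans + solar lanterns + seed packs hits 2058 at 158 kg.
Any selection reaching 2058 contains exactly 3 supplies.

3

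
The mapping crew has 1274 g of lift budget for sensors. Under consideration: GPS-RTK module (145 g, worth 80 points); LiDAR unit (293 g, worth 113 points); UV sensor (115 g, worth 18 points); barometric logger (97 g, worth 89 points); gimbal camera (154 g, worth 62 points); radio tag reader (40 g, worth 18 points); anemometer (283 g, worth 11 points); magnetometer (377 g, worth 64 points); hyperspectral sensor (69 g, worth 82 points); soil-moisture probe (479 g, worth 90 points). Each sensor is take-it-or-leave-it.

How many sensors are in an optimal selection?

Best achievable data value is 516.
GPS-RTK module + LiDAR unit + barometric logger + gimbal camera + hyperspectral sensor + soil-moisture probe hits 516 at 1237 g.
All optima have 6 sensors.

6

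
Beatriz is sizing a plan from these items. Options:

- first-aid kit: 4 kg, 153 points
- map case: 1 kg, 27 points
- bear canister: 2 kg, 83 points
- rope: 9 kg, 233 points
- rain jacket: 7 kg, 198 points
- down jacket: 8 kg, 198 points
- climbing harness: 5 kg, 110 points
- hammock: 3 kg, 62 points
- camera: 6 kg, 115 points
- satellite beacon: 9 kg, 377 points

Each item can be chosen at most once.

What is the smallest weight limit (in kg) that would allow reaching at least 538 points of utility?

14

Need the lightest bundle worth ≥ 538.
first-aid kit + map case + satellite beacon reaches 557 using 14 kg.
Any bundle with less than 14 kg falls short of 538.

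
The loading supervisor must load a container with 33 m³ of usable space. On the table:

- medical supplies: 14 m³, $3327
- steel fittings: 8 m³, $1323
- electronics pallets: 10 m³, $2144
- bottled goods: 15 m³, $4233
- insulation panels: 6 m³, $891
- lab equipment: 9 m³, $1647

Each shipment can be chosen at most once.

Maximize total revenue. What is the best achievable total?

The ratio heuristic lands on medical supplies + bottled goods (7560) but leaves 4 m³ idle.
Replace medical supplies with steel fittings + electronics pallets: the trade gains 140 net, giving 7700 at 33 m³.
Runner-up medical supplies + bottled goods tops out at 7560.

7700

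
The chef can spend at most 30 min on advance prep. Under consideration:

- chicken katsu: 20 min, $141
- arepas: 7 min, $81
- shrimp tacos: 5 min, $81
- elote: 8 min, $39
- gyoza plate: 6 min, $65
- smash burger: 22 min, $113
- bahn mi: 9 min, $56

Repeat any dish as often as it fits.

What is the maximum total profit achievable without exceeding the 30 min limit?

486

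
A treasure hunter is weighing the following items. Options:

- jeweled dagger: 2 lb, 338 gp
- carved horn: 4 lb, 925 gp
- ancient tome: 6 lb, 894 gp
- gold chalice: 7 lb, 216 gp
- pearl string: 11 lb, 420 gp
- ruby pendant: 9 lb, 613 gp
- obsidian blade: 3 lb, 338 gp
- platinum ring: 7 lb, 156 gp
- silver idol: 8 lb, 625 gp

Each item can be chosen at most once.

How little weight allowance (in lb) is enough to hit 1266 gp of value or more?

9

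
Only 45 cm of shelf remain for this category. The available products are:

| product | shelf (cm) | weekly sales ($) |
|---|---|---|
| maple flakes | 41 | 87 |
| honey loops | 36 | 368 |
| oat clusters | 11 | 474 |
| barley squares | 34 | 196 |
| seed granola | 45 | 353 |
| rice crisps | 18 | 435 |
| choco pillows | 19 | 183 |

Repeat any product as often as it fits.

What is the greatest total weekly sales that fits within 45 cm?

1896

Taking 4×oat clusters: 44 cm used, 1896 in weekly sales.
That's the maximum — no swap from here does better than 1896.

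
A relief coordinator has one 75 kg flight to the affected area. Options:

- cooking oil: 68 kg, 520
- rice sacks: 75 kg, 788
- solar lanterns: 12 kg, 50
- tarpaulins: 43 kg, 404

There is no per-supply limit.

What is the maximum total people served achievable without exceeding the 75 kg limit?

Ranking by ratio (people served/kg): rice sacks 10.51, tarpaulins 9.40, cooking oil 7.65.
The ratio ordering already packs tightly: rice sacks, 75 kg, 788.
That's the maximum — no swap from here does better than 788.

788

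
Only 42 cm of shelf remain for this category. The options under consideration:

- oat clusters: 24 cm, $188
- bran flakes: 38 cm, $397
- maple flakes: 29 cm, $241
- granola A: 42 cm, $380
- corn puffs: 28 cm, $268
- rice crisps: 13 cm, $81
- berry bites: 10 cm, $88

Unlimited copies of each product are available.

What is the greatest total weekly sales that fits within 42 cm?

397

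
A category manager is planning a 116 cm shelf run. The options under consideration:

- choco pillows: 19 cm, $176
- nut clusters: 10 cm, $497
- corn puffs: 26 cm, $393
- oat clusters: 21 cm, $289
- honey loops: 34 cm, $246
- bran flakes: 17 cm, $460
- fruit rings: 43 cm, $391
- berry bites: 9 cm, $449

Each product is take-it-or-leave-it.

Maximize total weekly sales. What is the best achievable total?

2264

Choco pillows + nut clusters + corn puffs + oat clusters + bran flakes + berry bites uses 102 of the 116 cm and totals 2264.
No other feasible combination exceeds 2264.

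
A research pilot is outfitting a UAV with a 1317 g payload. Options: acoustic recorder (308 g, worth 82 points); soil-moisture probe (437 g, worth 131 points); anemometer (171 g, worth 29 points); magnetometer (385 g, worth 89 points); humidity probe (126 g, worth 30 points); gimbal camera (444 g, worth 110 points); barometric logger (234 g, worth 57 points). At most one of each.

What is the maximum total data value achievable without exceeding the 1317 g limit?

353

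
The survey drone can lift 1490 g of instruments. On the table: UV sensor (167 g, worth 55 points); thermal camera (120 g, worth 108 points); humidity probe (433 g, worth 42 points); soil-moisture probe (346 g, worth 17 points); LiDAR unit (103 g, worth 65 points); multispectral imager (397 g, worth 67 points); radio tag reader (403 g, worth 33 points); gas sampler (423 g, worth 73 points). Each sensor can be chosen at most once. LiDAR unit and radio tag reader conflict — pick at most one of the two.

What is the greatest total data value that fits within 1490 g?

Best packing: UV sensor + thermal camera + LiDAR unit + multispectral imager + gas sampler — 1210 g, 368 total.
Runner-up thermal camera + humidity probe + LiDAR unit + multispectral imager + gas sampler tops out at 355.

368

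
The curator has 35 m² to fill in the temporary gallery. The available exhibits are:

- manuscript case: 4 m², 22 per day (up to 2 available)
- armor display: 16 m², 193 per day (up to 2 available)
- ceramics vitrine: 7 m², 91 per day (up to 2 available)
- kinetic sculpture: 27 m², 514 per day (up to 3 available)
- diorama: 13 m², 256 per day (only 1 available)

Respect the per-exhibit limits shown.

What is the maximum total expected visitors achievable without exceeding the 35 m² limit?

Taking the top-ratio exhibits first gives 2×manuscript case + 2×ceramics vitrine + diorama for 482 (35 m²).
Dropping 2×manuscript case and ceramics vitrine and diorama frees 28 m²; slotting in kinetic sculpture (27 m²) lifts the total to 605 at 34 m².
That's the maximum — no swap from here does better than 605.

605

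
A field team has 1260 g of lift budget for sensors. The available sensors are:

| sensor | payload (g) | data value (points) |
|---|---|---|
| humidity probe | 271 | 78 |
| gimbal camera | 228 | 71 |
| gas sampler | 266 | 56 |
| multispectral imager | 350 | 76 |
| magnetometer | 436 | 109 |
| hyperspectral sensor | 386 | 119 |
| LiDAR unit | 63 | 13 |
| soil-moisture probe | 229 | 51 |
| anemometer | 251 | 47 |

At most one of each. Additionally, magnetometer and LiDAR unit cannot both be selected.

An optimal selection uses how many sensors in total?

The maximum data value within 1260 g is 344.
For example humidity probe + gimbal camera + multispectral imager + hyperspectral sensor achieves it, using 1235 g.
Any selection reaching 344 contains exactly 4 sensors.

4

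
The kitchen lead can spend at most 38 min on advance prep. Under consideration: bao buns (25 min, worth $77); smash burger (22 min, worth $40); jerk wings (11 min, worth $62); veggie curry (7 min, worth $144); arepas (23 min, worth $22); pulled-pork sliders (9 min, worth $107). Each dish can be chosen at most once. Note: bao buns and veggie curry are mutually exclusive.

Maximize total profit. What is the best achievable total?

Taking jerk wings + veggie curry + pulled-pork sliders: 27 min used, 313 in profit.
An exhaustive check of the 64 subsets confirms 313.

313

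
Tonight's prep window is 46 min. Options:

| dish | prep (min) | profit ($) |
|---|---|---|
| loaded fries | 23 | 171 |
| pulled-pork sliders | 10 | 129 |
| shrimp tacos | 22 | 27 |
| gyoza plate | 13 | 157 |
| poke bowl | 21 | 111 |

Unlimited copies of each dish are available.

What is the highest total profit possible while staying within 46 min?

572

By profit per min: pulled-pork sliders 12.90, gyoza plate 12.08, loaded fries 7.43, poke bowl 5.29 lead.
Filling by ratio: 4×pulled-pork sliders for 516, with 6 min left unused.
The 20 min tied up in 2×pulled-pork sliders is better spent on 2×gyoza plate — total rises to 572 (46 min).
That's the maximum — no swap from here does better than 572.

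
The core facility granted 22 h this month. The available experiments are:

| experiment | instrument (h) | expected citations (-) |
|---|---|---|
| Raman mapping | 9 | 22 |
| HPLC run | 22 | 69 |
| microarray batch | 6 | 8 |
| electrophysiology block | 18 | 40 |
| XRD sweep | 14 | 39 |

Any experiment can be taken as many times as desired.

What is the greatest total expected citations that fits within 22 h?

69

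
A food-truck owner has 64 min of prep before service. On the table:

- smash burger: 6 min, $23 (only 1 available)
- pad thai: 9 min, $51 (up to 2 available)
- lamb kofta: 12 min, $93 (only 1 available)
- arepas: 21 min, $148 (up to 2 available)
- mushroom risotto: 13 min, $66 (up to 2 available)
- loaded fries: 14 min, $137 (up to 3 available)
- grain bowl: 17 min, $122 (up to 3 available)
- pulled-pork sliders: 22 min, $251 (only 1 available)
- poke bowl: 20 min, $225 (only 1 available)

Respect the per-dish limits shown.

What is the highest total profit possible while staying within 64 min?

Filling by ratio: smash burger + loaded fries + pulled-pork sliders + poke bowl for 636, with 2 min left unused.
Dropping smash burger and poke bowl frees 26 min; slotting in 2×loaded fries (28 min) lifts the total to 662 at 64 min.
No other feasible combination exceeds 662.

662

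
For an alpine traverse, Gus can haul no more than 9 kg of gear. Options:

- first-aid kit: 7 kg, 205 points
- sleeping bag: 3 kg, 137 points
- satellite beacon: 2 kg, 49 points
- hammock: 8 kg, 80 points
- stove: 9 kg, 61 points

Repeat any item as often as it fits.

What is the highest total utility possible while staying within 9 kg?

411

The ratio ordering already packs tightly: 3×sleeping bag, 9 kg, 411.
Every other selection either busts 9 kg or fails to beat 411.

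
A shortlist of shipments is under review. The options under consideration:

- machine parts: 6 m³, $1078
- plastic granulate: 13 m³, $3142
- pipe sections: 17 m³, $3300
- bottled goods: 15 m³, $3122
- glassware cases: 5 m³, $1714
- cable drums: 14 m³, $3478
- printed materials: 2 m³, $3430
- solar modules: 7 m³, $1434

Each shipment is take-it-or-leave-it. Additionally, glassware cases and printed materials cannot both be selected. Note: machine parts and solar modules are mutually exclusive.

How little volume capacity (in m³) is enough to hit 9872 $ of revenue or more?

29

Look for the lowest-volume combination reaching 9872.
Taking plastic granulate + cable drums + printed materials gives 10050 (≥ 9872) for 29 m³.
Any bundle with less than 29 m³ falls short of 9872.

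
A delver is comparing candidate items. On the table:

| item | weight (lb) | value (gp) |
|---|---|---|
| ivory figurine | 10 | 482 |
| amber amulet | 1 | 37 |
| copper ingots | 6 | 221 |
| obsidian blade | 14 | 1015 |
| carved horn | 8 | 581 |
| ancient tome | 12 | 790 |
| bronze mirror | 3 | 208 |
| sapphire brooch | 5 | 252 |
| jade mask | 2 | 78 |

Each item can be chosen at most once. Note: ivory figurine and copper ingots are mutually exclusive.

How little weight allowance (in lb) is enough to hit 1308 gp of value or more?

20

Minimise lb subject to total value ≥ 1308.
Taking carved horn + ancient tome gives 1371 (≥ 1308) for 20 lb.
Any bundle with less than 20 lb falls short of 1308.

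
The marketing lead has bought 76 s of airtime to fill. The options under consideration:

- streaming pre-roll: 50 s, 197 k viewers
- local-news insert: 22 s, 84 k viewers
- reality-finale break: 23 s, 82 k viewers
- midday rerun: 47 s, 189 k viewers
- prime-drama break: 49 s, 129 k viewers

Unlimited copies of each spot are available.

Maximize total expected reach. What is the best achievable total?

281

By expected reach per s: midday rerun 4.02, streaming pre-roll 3.94, local-news insert 3.82, reality-finale break 3.57 lead.
Taking the top-ratio spots first gives local-news insert + midday rerun for 273 (69 s).
The 47 s tied up in midday rerun is better spent on streaming pre-roll — total rises to 281 (72 s).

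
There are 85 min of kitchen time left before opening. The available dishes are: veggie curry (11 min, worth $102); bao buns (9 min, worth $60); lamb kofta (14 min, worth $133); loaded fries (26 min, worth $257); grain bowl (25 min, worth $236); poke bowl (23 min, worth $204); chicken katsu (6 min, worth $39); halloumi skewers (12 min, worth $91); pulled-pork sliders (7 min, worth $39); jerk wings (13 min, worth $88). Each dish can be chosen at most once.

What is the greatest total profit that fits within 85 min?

799

Ranking by ratio (profit/min): loaded fries 9.88, lamb kofta 9.50, grain bowl 9.44, veggie curry 9.27.
Greedy by ratio would take veggie curry + bao buns + lamb kofta + loaded fries + grain bowl: 85 min used, total 788.
Dropping bao buns and lamb kofta frees 23 min; slotting in poke bowl (23 min) lifts the total to 799 at 85 min.
An exhaustive check of the 1024 subsets confirms 799.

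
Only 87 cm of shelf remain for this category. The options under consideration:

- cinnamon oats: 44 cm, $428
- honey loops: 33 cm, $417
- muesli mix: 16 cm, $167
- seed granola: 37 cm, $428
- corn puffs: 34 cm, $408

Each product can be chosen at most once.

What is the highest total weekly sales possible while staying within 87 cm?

1012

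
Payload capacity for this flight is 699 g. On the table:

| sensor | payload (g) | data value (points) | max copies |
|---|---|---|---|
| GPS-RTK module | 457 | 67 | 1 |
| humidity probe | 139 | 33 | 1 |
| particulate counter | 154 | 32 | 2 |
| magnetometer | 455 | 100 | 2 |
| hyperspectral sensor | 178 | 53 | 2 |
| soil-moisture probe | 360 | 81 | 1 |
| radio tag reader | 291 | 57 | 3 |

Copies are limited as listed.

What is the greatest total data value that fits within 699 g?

171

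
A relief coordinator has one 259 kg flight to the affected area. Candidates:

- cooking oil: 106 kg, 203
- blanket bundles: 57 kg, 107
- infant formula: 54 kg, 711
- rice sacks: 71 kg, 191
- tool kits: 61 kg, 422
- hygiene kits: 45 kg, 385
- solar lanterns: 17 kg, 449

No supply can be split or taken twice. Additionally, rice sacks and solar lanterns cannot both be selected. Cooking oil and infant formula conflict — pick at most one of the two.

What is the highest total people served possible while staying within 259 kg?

Blanket bundles + infant formula + tool kits + hygiene kits + solar lanterns uses 234 of the 259 kg and totals 2074.

2074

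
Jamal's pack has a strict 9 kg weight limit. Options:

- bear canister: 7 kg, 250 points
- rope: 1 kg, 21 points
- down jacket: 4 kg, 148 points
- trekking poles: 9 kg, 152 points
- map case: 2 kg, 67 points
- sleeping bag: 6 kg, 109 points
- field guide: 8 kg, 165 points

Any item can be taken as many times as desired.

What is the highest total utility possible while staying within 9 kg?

Best packing: bear canister + map case — 9 kg, 317 total.
No other feasible combination exceeds 317.

317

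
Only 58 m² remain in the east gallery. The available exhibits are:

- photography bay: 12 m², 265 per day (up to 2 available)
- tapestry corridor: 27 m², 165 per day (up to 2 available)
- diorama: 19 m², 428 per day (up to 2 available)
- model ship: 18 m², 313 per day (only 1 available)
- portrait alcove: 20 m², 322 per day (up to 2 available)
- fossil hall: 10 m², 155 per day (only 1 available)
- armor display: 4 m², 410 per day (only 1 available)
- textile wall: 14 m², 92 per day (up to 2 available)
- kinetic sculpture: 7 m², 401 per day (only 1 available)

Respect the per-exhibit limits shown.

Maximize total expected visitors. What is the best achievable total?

1769

Density check — armor display 102.50, kinetic sculpture 57.29, diorama 22.53 are the best per m².
Taking the top-ratio exhibits first gives 2×diorama + armor display + kinetic sculpture for 1667 (49 m²).
Dropping diorama frees 19 m²; slotting in 2×photography bay (24 m²) lifts the total to 1769 at 54 m².
The spare 4 m² is too small for any remaining exhibit, and no exchange beats 1769.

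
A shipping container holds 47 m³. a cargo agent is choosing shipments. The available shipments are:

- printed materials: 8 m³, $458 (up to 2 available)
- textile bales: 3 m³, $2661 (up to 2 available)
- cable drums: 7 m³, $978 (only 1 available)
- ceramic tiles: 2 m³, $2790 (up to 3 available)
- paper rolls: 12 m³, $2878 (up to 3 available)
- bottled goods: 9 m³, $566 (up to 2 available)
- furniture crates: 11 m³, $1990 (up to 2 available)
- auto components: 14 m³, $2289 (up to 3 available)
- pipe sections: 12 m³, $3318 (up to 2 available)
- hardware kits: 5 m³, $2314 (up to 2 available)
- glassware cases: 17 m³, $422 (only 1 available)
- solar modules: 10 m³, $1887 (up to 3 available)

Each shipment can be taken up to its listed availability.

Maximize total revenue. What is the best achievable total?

24956

Best packing: 2×textile bales + 3×ceramic tiles + 2×pipe sections + 2×hardware kits — 46 m³, 24956 total.
The spare 1 m³ is too small for any remaining shipment, and no exchange beats 24956.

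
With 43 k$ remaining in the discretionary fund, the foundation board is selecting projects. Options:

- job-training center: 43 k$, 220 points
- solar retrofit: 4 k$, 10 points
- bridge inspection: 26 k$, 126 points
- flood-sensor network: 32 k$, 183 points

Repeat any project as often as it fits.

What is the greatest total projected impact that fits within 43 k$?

220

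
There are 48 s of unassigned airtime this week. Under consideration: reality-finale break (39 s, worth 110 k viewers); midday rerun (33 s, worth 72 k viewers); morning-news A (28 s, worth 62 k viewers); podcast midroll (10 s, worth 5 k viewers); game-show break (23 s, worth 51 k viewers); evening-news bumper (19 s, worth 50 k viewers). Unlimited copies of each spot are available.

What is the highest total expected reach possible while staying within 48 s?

Taking the top-ratio spots first gives reality-finale break for 110 (39 s).
The 39 s tied up in reality-finale break is better spent on morning-news A + evening-news bumper — total rises to 112 (47 s).

112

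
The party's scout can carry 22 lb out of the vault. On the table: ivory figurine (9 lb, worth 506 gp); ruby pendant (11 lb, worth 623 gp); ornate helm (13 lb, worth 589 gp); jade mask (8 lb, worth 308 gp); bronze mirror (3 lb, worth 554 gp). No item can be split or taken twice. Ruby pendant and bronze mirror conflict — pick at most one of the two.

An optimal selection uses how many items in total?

3

The maximum value within 22 lb is 1368.
One optimal bundle: ivory figurine + jade mask + bronze mirror (20 lb).
Every optimal selection uses 3 items.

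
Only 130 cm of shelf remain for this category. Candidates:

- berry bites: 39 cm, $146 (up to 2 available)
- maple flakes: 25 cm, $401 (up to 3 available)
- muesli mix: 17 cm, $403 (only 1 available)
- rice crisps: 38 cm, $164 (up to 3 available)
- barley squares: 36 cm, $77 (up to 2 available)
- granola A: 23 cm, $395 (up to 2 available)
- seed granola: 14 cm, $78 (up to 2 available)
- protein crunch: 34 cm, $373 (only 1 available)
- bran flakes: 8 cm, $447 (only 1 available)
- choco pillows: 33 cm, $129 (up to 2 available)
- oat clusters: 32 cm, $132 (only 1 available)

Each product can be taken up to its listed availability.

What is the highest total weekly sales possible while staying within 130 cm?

Density check — bran flakes 55.88, muesli mix 23.71, granola A 17.17 are the best per cm.
Taking the top-ratio products first gives 2×maple flakes + muesli mix + 2×granola A + bran flakes for 2442 (121 cm).
Dropping granola A frees 23 cm; slotting in maple flakes (25 cm) lifts the total to 2448 at 123 cm.
No other feasible combination exceeds 2448.

2448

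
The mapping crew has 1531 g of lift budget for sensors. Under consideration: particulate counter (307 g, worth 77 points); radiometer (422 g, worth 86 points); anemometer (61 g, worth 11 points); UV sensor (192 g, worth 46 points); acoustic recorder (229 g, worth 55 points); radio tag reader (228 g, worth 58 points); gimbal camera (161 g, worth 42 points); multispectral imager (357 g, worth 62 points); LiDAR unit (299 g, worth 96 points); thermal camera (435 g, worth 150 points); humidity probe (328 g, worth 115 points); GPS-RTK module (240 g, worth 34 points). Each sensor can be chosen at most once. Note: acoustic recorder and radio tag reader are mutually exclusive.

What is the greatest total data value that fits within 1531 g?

Ranking by ratio (data value/g): humidity probe 0.35, thermal camera 0.34, LiDAR unit 0.32.
The ratio heuristic lands on anemometer + radio tag reader + gimbal camera + LiDAR unit + thermal camera + humidity probe (472) but leaves 19 g idle.
Dropping anemometer and radio tag reader frees 289 g; slotting in particulate counter (307 g) lifts the total to 480 at 1530 g.
An exhaustive check of the 4096 subsets confirms 480.

480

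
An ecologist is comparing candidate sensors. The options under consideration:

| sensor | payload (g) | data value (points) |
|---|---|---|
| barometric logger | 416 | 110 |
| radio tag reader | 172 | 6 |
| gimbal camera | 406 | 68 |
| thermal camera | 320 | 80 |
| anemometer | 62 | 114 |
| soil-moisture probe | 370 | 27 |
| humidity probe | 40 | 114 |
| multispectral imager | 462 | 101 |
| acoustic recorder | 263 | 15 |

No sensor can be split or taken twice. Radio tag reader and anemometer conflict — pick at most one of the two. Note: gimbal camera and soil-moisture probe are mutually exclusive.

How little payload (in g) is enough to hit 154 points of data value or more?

102

Look for the lowest-payload combination reaching 154.
anemometer + humidity probe reaches 228 using 102 g.
Below 102 g the best achievable stays under 154.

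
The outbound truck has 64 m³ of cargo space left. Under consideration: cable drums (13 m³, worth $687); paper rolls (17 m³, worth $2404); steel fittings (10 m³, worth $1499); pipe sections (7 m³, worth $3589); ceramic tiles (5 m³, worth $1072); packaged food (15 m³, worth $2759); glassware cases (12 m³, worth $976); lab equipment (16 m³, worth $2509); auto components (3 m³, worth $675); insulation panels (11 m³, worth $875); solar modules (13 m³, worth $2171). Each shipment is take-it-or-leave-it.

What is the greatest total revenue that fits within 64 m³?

13202

The ratio heuristic lands on pipe sections + ceramic tiles + packaged food + lab equipment + auto components + solar modules (12775) but leaves 5 m³ idle.
Replace ceramic tiles with steel fittings: the trade gains 427 net, giving 13202 at 64 m³.
Runner-up paper rolls + pipe sections + ceramic tiles + packaged food + lab equipment + auto components tops out at 13008.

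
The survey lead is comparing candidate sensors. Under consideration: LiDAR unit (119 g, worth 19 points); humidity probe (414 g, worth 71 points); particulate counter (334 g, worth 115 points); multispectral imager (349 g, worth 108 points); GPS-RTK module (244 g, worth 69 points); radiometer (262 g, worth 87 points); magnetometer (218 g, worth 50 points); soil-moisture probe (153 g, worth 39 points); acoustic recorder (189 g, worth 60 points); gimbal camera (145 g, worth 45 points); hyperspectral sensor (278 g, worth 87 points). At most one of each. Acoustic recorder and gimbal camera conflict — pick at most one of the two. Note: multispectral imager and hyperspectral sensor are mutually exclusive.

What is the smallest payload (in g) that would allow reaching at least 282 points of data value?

872

Minimise g subject to total data value ≥ 282.
Taking particulate counter + multispectral imager + acoustic recorder gives 283 (≥ 282) for 872 g.
Below 872 g the best achievable stays under 282.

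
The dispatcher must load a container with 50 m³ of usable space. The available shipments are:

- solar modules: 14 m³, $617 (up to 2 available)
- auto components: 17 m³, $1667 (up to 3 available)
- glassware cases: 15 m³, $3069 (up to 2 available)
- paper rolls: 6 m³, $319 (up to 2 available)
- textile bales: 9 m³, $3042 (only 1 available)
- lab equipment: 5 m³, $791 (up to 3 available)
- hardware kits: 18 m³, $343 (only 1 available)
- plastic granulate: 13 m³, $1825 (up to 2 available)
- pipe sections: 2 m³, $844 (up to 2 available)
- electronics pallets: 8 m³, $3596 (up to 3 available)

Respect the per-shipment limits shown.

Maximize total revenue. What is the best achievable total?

The ratio heuristic lands on textile bales + 2×lab equipment + 2×pipe sections + 3×electronics pallets (17100) but leaves 3 m³ idle.
Replace 2×lab equipment and pipe sections with glassware cases: the trade gains 643 net, giving 17743 at 50 m³.
Nothing else within 50 m³ beats 17743.

17743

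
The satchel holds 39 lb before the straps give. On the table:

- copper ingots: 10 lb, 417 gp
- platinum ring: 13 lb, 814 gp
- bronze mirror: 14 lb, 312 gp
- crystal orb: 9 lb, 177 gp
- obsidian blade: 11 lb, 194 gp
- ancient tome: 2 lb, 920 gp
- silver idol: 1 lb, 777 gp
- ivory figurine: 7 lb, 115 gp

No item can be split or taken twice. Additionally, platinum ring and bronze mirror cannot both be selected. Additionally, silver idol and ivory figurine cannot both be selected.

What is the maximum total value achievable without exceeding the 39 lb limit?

3122

Filling by ratio: copper ingots + platinum ring + crystal orb + ancient tome + silver idol for 3105, with 4 lb left unused.
Replace crystal orb with obsidian blade: the trade gains 17 net, giving 3122 at 37 lb.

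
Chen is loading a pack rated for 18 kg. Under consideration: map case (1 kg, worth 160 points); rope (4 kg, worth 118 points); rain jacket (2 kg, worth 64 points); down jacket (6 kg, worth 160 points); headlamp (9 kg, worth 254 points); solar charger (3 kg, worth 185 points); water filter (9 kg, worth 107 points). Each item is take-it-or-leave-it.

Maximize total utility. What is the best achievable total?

717

Taking the top-ratio items first gives map case + rope + rain jacket + down jacket + solar charger for 687 (16 kg).
The 8 kg tied up in rain jacket and down jacket is better spent on headlamp — total rises to 717 (17 kg).
Next best is map case + rope + rain jacket + down jacket + solar charger at 687 (16 kg) — short by 30.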